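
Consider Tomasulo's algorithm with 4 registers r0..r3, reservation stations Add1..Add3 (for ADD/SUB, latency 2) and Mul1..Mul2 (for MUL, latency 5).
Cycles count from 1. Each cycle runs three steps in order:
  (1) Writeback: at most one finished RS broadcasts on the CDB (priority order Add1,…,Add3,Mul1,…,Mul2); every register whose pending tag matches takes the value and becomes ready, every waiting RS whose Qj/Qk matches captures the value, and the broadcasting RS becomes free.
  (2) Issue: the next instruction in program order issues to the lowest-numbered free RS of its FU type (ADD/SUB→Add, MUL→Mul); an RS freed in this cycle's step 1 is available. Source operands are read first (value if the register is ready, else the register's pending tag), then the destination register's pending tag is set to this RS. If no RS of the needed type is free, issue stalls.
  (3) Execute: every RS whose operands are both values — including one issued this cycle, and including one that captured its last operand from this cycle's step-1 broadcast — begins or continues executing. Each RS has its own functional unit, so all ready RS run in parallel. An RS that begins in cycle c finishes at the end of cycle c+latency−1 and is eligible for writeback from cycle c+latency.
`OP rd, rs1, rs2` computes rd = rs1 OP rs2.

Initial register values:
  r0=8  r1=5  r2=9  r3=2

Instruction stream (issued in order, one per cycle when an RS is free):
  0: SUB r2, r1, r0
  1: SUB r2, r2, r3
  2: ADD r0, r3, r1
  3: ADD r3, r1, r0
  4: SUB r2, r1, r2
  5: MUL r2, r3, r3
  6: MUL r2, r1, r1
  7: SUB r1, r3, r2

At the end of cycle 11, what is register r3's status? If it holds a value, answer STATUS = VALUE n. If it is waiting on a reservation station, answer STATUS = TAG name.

  c1: issue SUB r2<-Add1  regs: r0:8,r1:5,r2:Add1,r3:2
  c2: issue SUB r2<-Add2  regs: r0:8,r1:5,r2:Add2,r3:2
  c3: CDB Add1=-3; issue ADD r0<-Add1  regs: r0:Add1,r1:5,r2:Add2,r3:2
  c4: issue ADD r3<-Add3  regs: r0:Add1,r1:5,r2:Add2,r3:Add3
  c5: CDB Add1=7; issue SUB r2<-Add1  regs: r0:7,r1:5,r2:Add1,r3:Add3
  c6: CDB Add2=-5; issue MUL r2<-Mul1  regs: r0:7,r1:5,r2:Mul1,r3:Add3
  c7: CDB Add3=12; issue MUL r2<-Mul2  regs: r0:7,r1:5,r2:Mul2,r3:12
  c8: CDB Add1=10; issue SUB r1<-Add1  regs: r0:7,r1:Add1,r2:Mul2,r3:12
  c9: -  regs: r0:7,r1:Add1,r2:Mul2,r3:12
  c10: -  regs: r0:7,r1:Add1,r2:Mul2,r3:12
  c11: -  regs: r0:7,r1:Add1,r2:Mul2,r3:12

STATUS = VALUE 12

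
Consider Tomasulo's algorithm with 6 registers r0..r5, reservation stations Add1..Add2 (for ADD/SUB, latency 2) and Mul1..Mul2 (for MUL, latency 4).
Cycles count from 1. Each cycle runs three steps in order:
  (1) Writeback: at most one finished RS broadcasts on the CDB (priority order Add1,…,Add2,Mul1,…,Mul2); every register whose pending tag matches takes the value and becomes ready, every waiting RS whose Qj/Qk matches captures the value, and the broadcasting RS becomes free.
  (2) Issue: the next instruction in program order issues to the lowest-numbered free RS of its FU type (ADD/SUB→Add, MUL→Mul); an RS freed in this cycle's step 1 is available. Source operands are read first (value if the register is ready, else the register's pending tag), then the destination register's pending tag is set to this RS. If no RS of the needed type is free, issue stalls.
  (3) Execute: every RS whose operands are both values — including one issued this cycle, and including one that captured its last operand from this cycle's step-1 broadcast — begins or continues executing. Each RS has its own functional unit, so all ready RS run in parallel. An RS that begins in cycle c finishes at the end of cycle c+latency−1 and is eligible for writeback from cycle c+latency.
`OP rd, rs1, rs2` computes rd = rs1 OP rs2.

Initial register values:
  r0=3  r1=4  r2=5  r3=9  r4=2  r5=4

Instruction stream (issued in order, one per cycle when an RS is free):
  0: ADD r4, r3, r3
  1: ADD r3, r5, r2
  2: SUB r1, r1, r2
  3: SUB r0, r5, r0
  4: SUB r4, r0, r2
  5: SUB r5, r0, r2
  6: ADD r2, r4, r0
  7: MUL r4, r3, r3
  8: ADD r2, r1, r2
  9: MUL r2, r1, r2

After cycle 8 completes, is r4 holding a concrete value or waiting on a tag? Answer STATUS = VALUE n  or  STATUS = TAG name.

STATUS = VALUE -4

cycle 1: issue ADD r4<-Add1 // r0:3,r1:4,r2:5,r3:9,r4:Add1,r5:4
cycle 2: issue ADD r3<-Add2 // r0:3,r1:4,r2:5,r3:Add2,r4:Add1,r5:4
cycle 3: CDB Add1=18; issue SUB r1<-Add1 // r0:3,r1:Add1,r2:5,r3:Add2,r4:18,r5:4
cycle 4: CDB Add2=9; issue SUB r0<-Add2 // r0:Add2,r1:Add1,r2:5,r3:9,r4:18,r5:4
cycle 5: CDB Add1=-1; issue SUB r4<-Add1 // r0:Add2,r1:-1,r2:5,r3:9,r4:Add1,r5:4
cycle 6: CDB Add2=1; issue SUB r5<-Add2 // r0:1,r1:-1,r2:5,r3:9,r4:Add1,r5:Add2
cycle 7: stall // r0:1,r1:-1,r2:5,r3:9,r4:Add1,r5:Add2
cycle 8: CDB Add1=-4; issue ADD r2<-Add1 // r0:1,r1:-1,r2:Add1,r3:9,r4:-4,r5:Add2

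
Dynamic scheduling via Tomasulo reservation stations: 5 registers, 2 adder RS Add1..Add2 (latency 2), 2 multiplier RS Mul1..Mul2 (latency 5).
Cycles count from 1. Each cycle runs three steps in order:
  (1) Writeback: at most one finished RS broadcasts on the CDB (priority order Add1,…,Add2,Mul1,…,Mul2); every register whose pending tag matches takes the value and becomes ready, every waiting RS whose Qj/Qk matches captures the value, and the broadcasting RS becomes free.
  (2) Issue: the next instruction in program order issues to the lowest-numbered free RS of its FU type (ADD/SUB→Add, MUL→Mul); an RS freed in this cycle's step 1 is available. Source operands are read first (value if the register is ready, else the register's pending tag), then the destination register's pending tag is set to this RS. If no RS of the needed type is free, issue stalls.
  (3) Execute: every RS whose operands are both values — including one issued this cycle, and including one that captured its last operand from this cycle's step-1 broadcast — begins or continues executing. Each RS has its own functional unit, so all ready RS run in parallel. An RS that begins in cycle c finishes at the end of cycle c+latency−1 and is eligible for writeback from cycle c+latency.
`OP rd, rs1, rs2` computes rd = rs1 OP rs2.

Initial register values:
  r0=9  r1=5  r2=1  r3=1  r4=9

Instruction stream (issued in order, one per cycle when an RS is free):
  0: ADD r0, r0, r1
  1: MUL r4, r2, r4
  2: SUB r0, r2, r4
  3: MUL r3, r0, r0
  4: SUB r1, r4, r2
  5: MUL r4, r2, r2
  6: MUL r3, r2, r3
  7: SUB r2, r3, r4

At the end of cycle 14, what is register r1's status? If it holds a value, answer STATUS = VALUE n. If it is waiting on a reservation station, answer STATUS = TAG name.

c1: issue ADD r0<-Add1 | r0:Add1,r1:5,r2:1,r3:1,r4:9
c2: issue MUL r4<-Mul1 | r0:Add1,r1:5,r2:1,r3:1,r4:Mul1
c3: CDB Add1=14; issue SUB r0<-Add1 | r0:Add1,r1:5,r2:1,r3:1,r4:Mul1
c4: issue MUL r3<-Mul2 | r0:Add1,r1:5,r2:1,r3:Mul2,r4:Mul1
c5: issue SUB r1<-Add2 | r0:Add1,r1:Add2,r2:1,r3:Mul2,r4:Mul1
c6: stall | r0:Add1,r1:Add2,r2:1,r3:Mul2,r4:Mul1
c7: CDB Mul1=9; issue MUL r4<-Mul1 | r0:Add1,r1:Add2,r2:1,r3:Mul2,r4:Mul1
c8: stall | r0:Add1,r1:Add2,r2:1,r3:Mul2,r4:Mul1
c9: CDB Add1=-8; stall | r0:-8,r1:Add2,r2:1,r3:Mul2,r4:Mul1
c10: CDB Add2=8; stall | r0:-8,r1:8,r2:1,r3:Mul2,r4:Mul1
c11: stall | r0:-8,r1:8,r2:1,r3:Mul2,r4:Mul1
c12: CDB Mul1=1; issue MUL r3<-Mul1 | r0:-8,r1:8,r2:1,r3:Mul1,r4:1
c13: issue SUB r2<-Add1 | r0:-8,r1:8,r2:Add1,r3:Mul1,r4:1
c14: CDB Mul2=64 | r0:-8,r1:8,r2:Add1,r3:Mul1,r4:1

STATUS = VALUE 8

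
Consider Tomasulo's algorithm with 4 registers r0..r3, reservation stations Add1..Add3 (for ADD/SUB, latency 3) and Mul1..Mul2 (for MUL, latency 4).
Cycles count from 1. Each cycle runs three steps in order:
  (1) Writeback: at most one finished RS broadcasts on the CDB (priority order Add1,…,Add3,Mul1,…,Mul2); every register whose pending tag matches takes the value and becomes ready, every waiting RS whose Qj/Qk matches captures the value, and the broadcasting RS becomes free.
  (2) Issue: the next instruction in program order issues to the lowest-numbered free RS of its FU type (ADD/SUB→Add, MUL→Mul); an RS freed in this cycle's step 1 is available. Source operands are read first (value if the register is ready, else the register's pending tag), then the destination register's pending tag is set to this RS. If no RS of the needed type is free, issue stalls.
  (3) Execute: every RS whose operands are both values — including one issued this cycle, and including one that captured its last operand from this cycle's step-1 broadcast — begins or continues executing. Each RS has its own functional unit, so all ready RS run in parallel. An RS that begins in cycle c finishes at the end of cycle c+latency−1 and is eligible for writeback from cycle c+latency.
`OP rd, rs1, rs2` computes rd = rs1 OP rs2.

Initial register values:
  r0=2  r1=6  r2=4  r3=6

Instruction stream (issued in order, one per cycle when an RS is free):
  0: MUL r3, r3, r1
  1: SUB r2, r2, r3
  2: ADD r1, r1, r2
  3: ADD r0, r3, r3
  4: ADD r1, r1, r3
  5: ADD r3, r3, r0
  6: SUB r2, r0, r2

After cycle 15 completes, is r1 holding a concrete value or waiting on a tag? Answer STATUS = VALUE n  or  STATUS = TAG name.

cycle 1: issue MUL r3<-Mul1 // r0:2,r1:6,r2:4,r3:Mul1
cycle 2: issue SUB r2<-Add1 // r0:2,r1:6,r2:Add1,r3:Mul1
cycle 3: issue ADD r1<-Add2 // r0:2,r1:Add2,r2:Add1,r3:Mul1
cycle 4: issue ADD r0<-Add3 // r0:Add3,r1:Add2,r2:Add1,r3:Mul1
cycle 5: CDB Mul1=36; stall // r0:Add3,r1:Add2,r2:Add1,r3:36
cycle 6: stall // r0:Add3,r1:Add2,r2:Add1,r3:36
cycle 7: stall // r0:Add3,r1:Add2,r2:Add1,r3:36
cycle 8: CDB Add1=-32; issue ADD r1<-Add1 // r0:Add3,r1:Add1,r2:-32,r3:36
cycle 9: CDB Add3=72; issue ADD r3<-Add3 // r0:72,r1:Add1,r2:-32,r3:Add3
cycle 10: stall // r0:72,r1:Add1,r2:-32,r3:Add3
cycle 11: CDB Add2=-26; issue SUB r2<-Add2 // r0:72,r1:Add1,r2:Add2,r3:Add3
cycle 12: CDB Add3=108 // r0:72,r1:Add1,r2:Add2,r3:108
cycle 13: - // r0:72,r1:Add1,r2:Add2,r3:108
cycle 14: CDB Add1=10 // r0:72,r1:10,r2:Add2,r3:108
cycle 15: CDB Add2=104 // r0:72,r1:10,r2:104,r3:108

STATUS = VALUE 10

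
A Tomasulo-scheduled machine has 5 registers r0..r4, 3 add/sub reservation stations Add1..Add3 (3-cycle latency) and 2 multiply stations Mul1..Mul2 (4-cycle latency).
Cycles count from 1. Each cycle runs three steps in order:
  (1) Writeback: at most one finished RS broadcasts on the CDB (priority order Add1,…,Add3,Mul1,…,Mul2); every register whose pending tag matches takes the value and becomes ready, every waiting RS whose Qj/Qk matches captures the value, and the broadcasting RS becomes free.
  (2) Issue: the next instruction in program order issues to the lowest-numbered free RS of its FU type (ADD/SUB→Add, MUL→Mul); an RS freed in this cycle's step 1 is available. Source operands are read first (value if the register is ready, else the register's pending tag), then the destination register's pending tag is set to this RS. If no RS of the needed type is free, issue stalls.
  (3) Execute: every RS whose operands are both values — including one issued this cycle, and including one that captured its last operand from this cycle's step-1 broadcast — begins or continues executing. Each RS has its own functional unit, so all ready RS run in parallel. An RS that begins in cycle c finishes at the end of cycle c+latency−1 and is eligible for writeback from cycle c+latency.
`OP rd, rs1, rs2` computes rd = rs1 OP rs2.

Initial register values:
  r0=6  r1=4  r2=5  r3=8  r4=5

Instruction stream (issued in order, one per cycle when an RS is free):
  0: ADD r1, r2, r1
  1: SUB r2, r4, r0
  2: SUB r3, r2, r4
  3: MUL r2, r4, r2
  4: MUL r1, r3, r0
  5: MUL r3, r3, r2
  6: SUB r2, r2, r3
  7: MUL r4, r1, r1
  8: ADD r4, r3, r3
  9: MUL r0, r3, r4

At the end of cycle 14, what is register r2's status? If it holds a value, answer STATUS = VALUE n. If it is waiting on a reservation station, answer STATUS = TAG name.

cycle 1: issue ADD r1<-Add1 // r0:6,r1:Add1,r2:5,r3:8,r4:5
cycle 2: issue SUB r2<-Add2 // r0:6,r1:Add1,r2:Add2,r3:8,r4:5
cycle 3: issue SUB r3<-Add3 // r0:6,r1:Add1,r2:Add2,r3:Add3,r4:5
cycle 4: CDB Add1=9; issue MUL r2<-Mul1 // r0:6,r1:9,r2:Mul1,r3:Add3,r4:5
cycle 5: CDB Add2=-1; issue MUL r1<-Mul2 // r0:6,r1:Mul2,r2:Mul1,r3:Add3,r4:5
cycle 6: stall // r0:6,r1:Mul2,r2:Mul1,r3:Add3,r4:5
cycle 7: stall // r0:6,r1:Mul2,r2:Mul1,r3:Add3,r4:5
cycle 8: CDB Add3=-6; stall // r0:6,r1:Mul2,r2:Mul1,r3:-6,r4:5
cycle 9: CDB Mul1=-5; issue MUL r3<-Mul1 // r0:6,r1:Mul2,r2:-5,r3:Mul1,r4:5
cycle 10: issue SUB r2<-Add1 // r0:6,r1:Mul2,r2:Add1,r3:Mul1,r4:5
cycle 11: stall // r0:6,r1:Mul2,r2:Add1,r3:Mul1,r4:5
cycle 12: CDB Mul2=-36; issue MUL r4<-Mul2 // r0:6,r1:-36,r2:Add1,r3:Mul1,r4:Mul2
cycle 13: CDB Mul1=30; issue ADD r4<-Add2 // r0:6,r1:-36,r2:Add1,r3:30,r4:Add2
cycle 14: issue MUL r0<-Mul1 // r0:Mul1,r1:-36,r2:Add1,r3:30,r4:Add2

STATUS = TAG Add1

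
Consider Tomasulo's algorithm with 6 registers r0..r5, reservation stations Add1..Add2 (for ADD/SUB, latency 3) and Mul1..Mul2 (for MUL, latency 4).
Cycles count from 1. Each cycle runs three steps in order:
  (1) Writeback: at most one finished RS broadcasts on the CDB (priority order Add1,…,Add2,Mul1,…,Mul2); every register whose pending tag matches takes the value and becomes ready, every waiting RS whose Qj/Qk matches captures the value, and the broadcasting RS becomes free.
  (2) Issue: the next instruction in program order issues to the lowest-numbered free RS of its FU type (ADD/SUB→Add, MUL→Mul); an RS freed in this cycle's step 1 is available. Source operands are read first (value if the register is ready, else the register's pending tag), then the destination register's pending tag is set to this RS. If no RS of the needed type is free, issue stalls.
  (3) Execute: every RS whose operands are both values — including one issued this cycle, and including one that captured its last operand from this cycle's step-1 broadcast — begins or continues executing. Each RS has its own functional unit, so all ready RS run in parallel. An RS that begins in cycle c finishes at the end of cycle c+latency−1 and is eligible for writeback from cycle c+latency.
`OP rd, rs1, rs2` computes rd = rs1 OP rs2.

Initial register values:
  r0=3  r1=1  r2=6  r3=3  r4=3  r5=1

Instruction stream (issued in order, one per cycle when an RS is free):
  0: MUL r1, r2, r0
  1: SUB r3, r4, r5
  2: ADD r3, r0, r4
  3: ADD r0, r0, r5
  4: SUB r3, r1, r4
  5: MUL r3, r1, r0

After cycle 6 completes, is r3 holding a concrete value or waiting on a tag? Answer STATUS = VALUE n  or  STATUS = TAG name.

STATUS = TAG Add2

  c1: issue MUL r1<-Mul1  regs: r0:3,r1:Mul1,r2:6,r3:3,r4:3,r5:1
  c2: issue SUB r3<-Add1  regs: r0:3,r1:Mul1,r2:6,r3:Add1,r4:3,r5:1
  c3: issue ADD r3<-Add2  regs: r0:3,r1:Mul1,r2:6,r3:Add2,r4:3,r5:1
  c4: stall  regs: r0:3,r1:Mul1,r2:6,r3:Add2,r4:3,r5:1
  c5: CDB Add1=2; issue ADD r0<-Add1  regs: r0:Add1,r1:Mul1,r2:6,r3:Add2,r4:3,r5:1
  c6: CDB Add2=6; issue SUB r3<-Add2  regs: r0:Add1,r1:Mul1,r2:6,r3:Add2,r4:3,r5:1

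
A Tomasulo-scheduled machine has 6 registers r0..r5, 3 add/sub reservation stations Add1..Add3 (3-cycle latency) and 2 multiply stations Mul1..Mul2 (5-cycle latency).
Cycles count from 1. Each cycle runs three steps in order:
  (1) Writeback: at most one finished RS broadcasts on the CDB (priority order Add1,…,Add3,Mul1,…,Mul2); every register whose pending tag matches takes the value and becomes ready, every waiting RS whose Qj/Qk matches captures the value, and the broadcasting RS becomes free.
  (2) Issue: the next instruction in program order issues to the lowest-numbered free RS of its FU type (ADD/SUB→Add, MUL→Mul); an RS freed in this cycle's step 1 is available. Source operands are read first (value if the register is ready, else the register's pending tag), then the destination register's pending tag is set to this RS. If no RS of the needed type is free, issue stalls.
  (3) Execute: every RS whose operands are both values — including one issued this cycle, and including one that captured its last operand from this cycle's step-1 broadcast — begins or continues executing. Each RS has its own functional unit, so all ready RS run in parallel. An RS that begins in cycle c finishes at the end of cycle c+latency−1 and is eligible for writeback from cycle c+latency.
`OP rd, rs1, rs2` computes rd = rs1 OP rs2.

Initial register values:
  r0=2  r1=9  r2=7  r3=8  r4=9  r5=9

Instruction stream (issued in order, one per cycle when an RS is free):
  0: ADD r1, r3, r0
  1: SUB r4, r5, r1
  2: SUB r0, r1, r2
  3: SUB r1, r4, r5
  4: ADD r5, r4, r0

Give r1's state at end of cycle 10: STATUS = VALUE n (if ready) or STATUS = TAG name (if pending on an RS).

cycle 1: issue ADD r1<-Add1 // r0:2,r1:Add1,r2:7,r3:8,r4:9,r5:9
cycle 2: issue SUB r4<-Add2 // r0:2,r1:Add1,r2:7,r3:8,r4:Add2,r5:9
cycle 3: issue SUB r0<-Add3 // r0:Add3,r1:Add1,r2:7,r3:8,r4:Add2,r5:9
cycle 4: CDB Add1=10; issue SUB r1<-Add1 // r0:Add3,r1:Add1,r2:7,r3:8,r4:Add2,r5:9
cycle 5: stall // r0:Add3,r1:Add1,r2:7,r3:8,r4:Add2,r5:9
cycle 6: stall // r0:Add3,r1:Add1,r2:7,r3:8,r4:Add2,r5:9
cycle 7: CDB Add2=-1; issue ADD r5<-Add2 // r0:Add3,r1:Add1,r2:7,r3:8,r4:-1,r5:Add2
cycle 8: CDB Add3=3 // r0:3,r1:Add1,r2:7,r3:8,r4:-1,r5:Add2
cycle 9: - // r0:3,r1:Add1,r2:7,r3:8,r4:-1,r5:Add2
cycle 10: CDB Add1=-10 // r0:3,r1:-10,r2:7,r3:8,r4:-1,r5:Add2

STATUS = VALUE -10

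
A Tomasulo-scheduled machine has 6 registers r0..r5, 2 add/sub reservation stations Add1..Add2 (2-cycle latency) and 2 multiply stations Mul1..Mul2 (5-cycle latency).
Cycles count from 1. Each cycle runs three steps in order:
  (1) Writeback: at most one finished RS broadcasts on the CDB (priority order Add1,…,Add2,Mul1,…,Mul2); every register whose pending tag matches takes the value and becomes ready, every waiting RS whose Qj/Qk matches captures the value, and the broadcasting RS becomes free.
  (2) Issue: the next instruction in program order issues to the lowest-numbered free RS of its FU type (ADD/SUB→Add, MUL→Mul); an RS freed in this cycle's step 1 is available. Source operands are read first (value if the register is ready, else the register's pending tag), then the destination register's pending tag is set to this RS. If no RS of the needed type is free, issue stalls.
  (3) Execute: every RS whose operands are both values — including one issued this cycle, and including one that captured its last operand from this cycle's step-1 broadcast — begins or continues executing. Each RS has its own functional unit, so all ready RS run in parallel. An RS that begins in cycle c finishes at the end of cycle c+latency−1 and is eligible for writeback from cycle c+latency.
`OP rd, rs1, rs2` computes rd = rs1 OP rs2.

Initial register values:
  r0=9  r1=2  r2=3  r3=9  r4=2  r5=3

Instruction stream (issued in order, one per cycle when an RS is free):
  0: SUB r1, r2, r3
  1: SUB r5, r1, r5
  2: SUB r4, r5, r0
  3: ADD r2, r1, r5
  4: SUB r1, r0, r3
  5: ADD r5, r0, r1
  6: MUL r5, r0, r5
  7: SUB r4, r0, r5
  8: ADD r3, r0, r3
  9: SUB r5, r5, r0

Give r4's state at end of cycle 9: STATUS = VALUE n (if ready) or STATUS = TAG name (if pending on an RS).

STATUS = VALUE -18

  c1: issue SUB r1<-Add1  regs: r0:9,r1:Add1,r2:3,r3:9,r4:2,r5:3
  c2: issue SUB r5<-Add2  regs: r0:9,r1:Add1,r2:3,r3:9,r4:2,r5:Add2
  c3: CDB Add1=-6; issue SUB r4<-Add1  regs: r0:9,r1:-6,r2:3,r3:9,r4:Add1,r5:Add2
  c4: stall  regs: r0:9,r1:-6,r2:3,r3:9,r4:Add1,r5:Add2
  c5: CDB Add2=-9; issue ADD r2<-Add2  regs: r0:9,r1:-6,r2:Add2,r3:9,r4:Add1,r5:-9
  c6: stall  regs: r0:9,r1:-6,r2:Add2,r3:9,r4:Add1,r5:-9
  c7: CDB Add1=-18; issue SUB r1<-Add1  regs: r0:9,r1:Add1,r2:Add2,r3:9,r4:-18,r5:-9
  c8: CDB Add2=-15; issue ADD r5<-Add2  regs: r0:9,r1:Add1,r2:-15,r3:9,r4:-18,r5:Add2
  c9: CDB Add1=0; issue MUL r5<-Mul1  regs: r0:9,r1:0,r2:-15,r3:9,r4:-18,r5:Mul1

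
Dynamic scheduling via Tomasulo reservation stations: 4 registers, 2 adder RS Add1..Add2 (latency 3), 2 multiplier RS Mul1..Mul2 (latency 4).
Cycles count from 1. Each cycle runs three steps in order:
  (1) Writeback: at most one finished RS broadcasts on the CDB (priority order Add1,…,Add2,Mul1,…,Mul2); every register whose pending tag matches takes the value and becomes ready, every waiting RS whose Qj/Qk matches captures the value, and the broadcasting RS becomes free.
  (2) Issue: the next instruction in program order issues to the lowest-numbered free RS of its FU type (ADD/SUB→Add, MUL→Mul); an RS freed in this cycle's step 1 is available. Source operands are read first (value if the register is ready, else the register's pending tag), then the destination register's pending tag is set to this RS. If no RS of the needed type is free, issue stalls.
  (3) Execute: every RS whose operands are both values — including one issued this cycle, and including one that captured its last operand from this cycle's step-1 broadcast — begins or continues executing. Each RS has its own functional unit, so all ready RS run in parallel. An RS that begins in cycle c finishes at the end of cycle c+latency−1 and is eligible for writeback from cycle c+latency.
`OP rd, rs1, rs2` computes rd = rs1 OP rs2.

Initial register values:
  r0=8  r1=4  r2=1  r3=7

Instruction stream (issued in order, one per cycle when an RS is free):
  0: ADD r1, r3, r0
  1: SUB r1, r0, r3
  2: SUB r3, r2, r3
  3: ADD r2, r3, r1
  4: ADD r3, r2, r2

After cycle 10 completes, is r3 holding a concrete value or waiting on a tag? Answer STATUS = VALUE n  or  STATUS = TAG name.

STATUS = TAG Add1

  c1: issue ADD r1<-Add1  regs: r0:8,r1:Add1,r2:1,r3:7
  c2: issue SUB r1<-Add2  regs: r0:8,r1:Add2,r2:1,r3:7
  c3: stall  regs: r0:8,r1:Add2,r2:1,r3:7
  c4: CDB Add1=15; issue SUB r3<-Add1  regs: r0:8,r1:Add2,r2:1,r3:Add1
  c5: CDB Add2=1; issue ADD r2<-Add2  regs: r0:8,r1:1,r2:Add2,r3:Add1
  c6: stall  regs: r0:8,r1:1,r2:Add2,r3:Add1
  c7: CDB Add1=-6; issue ADD r3<-Add1  regs: r0:8,r1:1,r2:Add2,r3:Add1
  c8: -  regs: r0:8,r1:1,r2:Add2,r3:Add1
  c9: -  regs: r0:8,r1:1,r2:Add2,r3:Add1
  c10: CDB Add2=-5  regs: r0:8,r1:1,r2:-5,r3:Add1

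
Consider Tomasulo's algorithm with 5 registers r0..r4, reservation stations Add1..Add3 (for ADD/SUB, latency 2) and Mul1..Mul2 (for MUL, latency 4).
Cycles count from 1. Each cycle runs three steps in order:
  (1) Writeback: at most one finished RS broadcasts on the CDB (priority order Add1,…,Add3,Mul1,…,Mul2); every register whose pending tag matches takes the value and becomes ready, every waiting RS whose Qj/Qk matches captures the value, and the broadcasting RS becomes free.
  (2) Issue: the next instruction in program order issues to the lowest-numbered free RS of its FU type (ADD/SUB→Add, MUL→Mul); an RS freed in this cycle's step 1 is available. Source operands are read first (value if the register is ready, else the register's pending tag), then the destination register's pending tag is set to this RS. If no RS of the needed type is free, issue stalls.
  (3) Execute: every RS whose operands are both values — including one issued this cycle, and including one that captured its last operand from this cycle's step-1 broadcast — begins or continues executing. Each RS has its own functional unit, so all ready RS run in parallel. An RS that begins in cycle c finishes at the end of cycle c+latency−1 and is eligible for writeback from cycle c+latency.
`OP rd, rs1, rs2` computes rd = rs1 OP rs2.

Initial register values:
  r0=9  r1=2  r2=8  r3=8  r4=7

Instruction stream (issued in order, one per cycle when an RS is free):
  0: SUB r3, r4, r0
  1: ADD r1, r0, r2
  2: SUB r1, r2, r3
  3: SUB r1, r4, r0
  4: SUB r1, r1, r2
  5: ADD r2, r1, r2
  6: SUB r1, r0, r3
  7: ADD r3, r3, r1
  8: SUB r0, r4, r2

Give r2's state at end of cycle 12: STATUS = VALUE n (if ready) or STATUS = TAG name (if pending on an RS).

c1: issue SUB r3<-Add1 | r0:9,r1:2,r2:8,r3:Add1,r4:7
c2: issue ADD r1<-Add2 | r0:9,r1:Add2,r2:8,r3:Add1,r4:7
c3: CDB Add1=-2; issue SUB r1<-Add1 | r0:9,r1:Add1,r2:8,r3:-2,r4:7
c4: CDB Add2=17; issue SUB r1<-Add2 | r0:9,r1:Add2,r2:8,r3:-2,r4:7
c5: CDB Add1=10; issue SUB r1<-Add1 | r0:9,r1:Add1,r2:8,r3:-2,r4:7
c6: CDB Add2=-2; issue ADD r2<-Add2 | r0:9,r1:Add1,r2:Add2,r3:-2,r4:7
c7: issue SUB r1<-Add3 | r0:9,r1:Add3,r2:Add2,r3:-2,r4:7
c8: CDB Add1=-10; issue ADD r3<-Add1 | r0:9,r1:Add3,r2:Add2,r3:Add1,r4:7
c9: CDB Add3=11; issue SUB r0<-Add3 | r0:Add3,r1:11,r2:Add2,r3:Add1,r4:7
c10: CDB Add2=-2 | r0:Add3,r1:11,r2:-2,r3:Add1,r4:7
c11: CDB Add1=9 | r0:Add3,r1:11,r2:-2,r3:9,r4:7
c12: CDB Add3=9 | r0:9,r1:11,r2:-2,r3:9,r4:7

STATUS = VALUE -2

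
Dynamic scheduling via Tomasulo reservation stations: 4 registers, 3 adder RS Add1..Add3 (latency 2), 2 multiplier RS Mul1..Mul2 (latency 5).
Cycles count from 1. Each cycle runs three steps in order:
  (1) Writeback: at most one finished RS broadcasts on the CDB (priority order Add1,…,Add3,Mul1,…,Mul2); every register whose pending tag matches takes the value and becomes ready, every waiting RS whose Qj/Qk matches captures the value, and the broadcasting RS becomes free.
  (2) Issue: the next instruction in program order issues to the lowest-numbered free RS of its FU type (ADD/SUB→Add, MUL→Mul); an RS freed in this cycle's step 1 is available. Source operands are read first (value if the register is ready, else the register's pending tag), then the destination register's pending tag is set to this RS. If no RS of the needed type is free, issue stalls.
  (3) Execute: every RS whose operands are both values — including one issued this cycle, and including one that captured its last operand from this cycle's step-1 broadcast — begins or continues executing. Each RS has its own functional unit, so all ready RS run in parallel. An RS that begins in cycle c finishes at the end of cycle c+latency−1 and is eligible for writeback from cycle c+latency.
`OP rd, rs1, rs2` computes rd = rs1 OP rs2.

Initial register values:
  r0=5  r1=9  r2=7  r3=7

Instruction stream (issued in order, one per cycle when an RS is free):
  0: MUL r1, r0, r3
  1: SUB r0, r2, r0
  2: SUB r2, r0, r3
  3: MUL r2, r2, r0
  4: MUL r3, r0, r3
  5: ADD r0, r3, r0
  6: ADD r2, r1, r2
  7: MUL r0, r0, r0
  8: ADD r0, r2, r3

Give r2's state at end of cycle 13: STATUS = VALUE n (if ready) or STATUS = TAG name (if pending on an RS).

cycle 1: issue MUL r1<-Mul1 // r0:5,r1:Mul1,r2:7,r3:7
cycle 2: issue SUB r0<-Add1 // r0:Add1,r1:Mul1,r2:7,r3:7
cycle 3: issue SUB r2<-Add2 // r0:Add1,r1:Mul1,r2:Add2,r3:7
cycle 4: CDB Add1=2; issue MUL r2<-Mul2 // r0:2,r1:Mul1,r2:Mul2,r3:7
cycle 5: stall // r0:2,r1:Mul1,r2:Mul2,r3:7
cycle 6: CDB Add2=-5; stall // r0:2,r1:Mul1,r2:Mul2,r3:7
cycle 7: CDB Mul1=35; issue MUL r3<-Mul1 // r0:2,r1:35,r2:Mul2,r3:Mul1
cycle 8: issue ADD r0<-Add1 // r0:Add1,r1:35,r2:Mul2,r3:Mul1
cycle 9: issue ADD r2<-Add2 // r0:Add1,r1:35,r2:Add2,r3:Mul1
cycle 10: stall // r0:Add1,r1:35,r2:Add2,r3:Mul1
cycle 11: CDB Mul2=-10; issue MUL r0<-Mul2 // r0:Mul2,r1:35,r2:Add2,r3:Mul1
cycle 12: CDB Mul1=14; issue ADD r0<-Add3 // r0:Add3,r1:35,r2:Add2,r3:14
cycle 13: CDB Add2=25 // r0:Add3,r1:35,r2:25,r3:14

STATUS = VALUE 25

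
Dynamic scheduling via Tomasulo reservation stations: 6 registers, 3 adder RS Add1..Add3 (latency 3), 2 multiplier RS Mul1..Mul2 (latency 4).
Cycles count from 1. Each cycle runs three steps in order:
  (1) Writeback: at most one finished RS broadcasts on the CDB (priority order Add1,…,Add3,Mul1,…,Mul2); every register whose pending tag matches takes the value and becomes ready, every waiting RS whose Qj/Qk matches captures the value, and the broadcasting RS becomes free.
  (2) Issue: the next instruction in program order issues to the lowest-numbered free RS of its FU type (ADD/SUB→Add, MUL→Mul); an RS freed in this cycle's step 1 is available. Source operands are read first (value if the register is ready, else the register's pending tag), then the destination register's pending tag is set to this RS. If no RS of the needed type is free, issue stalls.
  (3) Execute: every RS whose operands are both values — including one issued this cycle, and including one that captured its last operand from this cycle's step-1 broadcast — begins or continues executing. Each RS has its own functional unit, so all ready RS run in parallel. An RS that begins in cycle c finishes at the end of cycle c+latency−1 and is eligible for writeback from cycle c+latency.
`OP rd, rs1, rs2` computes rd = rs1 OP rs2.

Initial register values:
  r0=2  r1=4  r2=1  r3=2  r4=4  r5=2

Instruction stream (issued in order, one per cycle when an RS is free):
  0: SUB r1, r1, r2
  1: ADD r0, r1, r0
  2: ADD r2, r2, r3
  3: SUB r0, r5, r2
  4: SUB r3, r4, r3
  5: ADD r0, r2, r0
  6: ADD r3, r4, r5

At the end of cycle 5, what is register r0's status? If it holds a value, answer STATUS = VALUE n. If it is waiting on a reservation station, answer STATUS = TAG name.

c1: issue SUB r1<-Add1 | r0:2,r1:Add1,r2:1,r3:2,r4:4,r5:2
c2: issue ADD r0<-Add2 | r0:Add2,r1:Add1,r2:1,r3:2,r4:4,r5:2
c3: issue ADD r2<-Add3 | r0:Add2,r1:Add1,r2:Add3,r3:2,r4:4,r5:2
c4: CDB Add1=3; issue SUB r0<-Add1 | r0:Add1,r1:3,r2:Add3,r3:2,r4:4,r5:2
c5: stall | r0:Add1,r1:3,r2:Add3,r3:2,r4:4,r5:2

STATUS = TAG Add1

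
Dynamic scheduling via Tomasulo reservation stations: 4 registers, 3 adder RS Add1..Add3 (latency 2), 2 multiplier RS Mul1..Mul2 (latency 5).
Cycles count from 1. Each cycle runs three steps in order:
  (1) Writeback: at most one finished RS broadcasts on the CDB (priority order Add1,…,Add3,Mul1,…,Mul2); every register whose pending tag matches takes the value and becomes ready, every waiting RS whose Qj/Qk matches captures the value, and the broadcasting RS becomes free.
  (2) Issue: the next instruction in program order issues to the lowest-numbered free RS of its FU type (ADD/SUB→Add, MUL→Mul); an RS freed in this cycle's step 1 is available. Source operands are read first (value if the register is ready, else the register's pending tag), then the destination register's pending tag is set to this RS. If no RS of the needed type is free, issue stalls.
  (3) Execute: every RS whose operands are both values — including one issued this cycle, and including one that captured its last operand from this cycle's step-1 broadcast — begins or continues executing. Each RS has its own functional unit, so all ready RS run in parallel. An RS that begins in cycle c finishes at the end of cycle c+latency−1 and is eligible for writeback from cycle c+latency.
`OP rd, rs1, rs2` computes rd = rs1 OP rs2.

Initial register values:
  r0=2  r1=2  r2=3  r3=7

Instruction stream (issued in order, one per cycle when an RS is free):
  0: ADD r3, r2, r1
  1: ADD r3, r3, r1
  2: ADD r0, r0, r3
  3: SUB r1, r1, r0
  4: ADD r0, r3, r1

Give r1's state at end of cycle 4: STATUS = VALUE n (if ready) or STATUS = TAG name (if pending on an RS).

STATUS = TAG Add3

c1: issue ADD r3<-Add1 | r0:2,r1:2,r2:3,r3:Add1
c2: issue ADD r3<-Add2 | r0:2,r1:2,r2:3,r3:Add2
c3: CDB Add1=5; issue ADD r0<-Add1 | r0:Add1,r1:2,r2:3,r3:Add2
c4: issue SUB r1<-Add3 | r0:Add1,r1:Add3,r2:3,r3:Add2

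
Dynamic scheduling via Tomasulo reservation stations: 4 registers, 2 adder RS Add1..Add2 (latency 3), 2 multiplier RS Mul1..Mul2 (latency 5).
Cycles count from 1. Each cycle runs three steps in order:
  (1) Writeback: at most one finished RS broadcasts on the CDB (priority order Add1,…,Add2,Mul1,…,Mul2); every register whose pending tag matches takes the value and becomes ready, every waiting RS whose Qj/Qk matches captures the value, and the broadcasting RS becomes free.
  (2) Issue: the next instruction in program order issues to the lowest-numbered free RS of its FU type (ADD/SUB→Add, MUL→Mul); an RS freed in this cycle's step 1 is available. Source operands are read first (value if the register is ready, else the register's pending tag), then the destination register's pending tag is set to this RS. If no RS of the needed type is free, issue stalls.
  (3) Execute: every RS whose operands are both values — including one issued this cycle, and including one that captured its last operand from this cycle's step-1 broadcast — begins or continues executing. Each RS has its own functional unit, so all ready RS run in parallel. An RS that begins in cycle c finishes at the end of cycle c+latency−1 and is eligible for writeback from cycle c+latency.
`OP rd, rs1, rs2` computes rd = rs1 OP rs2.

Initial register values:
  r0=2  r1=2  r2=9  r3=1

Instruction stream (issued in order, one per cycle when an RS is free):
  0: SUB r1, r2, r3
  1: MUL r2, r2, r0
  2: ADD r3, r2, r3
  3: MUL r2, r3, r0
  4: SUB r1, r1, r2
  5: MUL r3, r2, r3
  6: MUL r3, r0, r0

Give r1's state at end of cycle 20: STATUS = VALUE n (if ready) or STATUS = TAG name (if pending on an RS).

c1: issue SUB r1<-Add1 | r0:2,r1:Add1,r2:9,r3:1
c2: issue MUL r2<-Mul1 | r0:2,r1:Add1,r2:Mul1,r3:1
c3: issue ADD r3<-Add2 | r0:2,r1:Add1,r2:Mul1,r3:Add2
c4: CDB Add1=8; issue MUL r2<-Mul2 | r0:2,r1:8,r2:Mul2,r3:Add2
c5: issue SUB r1<-Add1 | r0:2,r1:Add1,r2:Mul2,r3:Add2
c6: stall | r0:2,r1:Add1,r2:Mul2,r3:Add2
c7: CDB Mul1=18; issue MUL r3<-Mul1 | r0:2,r1:Add1,r2:Mul2,r3:Mul1
c8: stall | r0:2,r1:Add1,r2:Mul2,r3:Mul1
c9: stall | r0:2,r1:Add1,r2:Mul2,r3:Mul1
c10: CDB Add2=19; stall | r0:2,r1:Add1,r2:Mul2,r3:Mul1
c11: stall | r0:2,r1:Add1,r2:Mul2,r3:Mul1
c12: stall | r0:2,r1:Add1,r2:Mul2,r3:Mul1
c13: stall | r0:2,r1:Add1,r2:Mul2,r3:Mul1
c14: stall | r0:2,r1:Add1,r2:Mul2,r3:Mul1
c15: CDB Mul2=38; issue MUL r3<-Mul2 | r0:2,r1:Add1,r2:38,r3:Mul2
c16: - | r0:2,r1:Add1,r2:38,r3:Mul2
c17: - | r0:2,r1:Add1,r2:38,r3:Mul2
c18: CDB Add1=-30 | r0:2,r1:-30,r2:38,r3:Mul2
c19: - | r0:2,r1:-30,r2:38,r3:Mul2
c20: CDB Mul1=722 | r0:2,r1:-30,r2:38,r3:Mul2

STATUS = VALUE -30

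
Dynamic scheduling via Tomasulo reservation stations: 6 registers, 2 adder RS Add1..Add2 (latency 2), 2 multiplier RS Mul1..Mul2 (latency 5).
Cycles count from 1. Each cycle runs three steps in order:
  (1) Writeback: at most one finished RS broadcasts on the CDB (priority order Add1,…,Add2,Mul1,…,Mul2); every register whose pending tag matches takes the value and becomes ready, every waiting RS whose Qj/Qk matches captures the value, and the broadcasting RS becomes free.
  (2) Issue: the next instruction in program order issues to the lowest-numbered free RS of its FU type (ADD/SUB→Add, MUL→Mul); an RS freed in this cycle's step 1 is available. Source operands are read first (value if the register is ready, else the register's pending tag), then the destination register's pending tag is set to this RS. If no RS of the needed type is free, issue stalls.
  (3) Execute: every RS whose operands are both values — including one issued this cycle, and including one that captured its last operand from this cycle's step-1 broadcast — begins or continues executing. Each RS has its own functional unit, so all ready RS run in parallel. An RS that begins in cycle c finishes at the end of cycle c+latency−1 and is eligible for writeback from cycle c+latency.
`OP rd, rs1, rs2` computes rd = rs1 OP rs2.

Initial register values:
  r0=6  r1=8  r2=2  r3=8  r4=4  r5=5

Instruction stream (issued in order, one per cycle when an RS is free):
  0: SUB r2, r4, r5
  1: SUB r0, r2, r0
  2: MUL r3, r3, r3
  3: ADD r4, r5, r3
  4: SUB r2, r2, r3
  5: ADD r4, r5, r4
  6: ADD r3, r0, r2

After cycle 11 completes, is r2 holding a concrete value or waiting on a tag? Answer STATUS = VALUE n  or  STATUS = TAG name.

  c1: issue SUB r2<-Add1  regs: r0:6,r1:8,r2:Add1,r3:8,r4:4,r5:5
  c2: issue SUB r0<-Add2  regs: r0:Add2,r1:8,r2:Add1,r3:8,r4:4,r5:5
  c3: CDB Add1=-1; issue MUL r3<-Mul1  regs: r0:Add2,r1:8,r2:-1,r3:Mul1,r4:4,r5:5
  c4: issue ADD r4<-Add1  regs: r0:Add2,r1:8,r2:-1,r3:Mul1,r4:Add1,r5:5
  c5: CDB Add2=-7; issue SUB r2<-Add2  regs: r0:-7,r1:8,r2:Add2,r3:Mul1,r4:Add1,r5:5
  c6: stall  regs: r0:-7,r1:8,r2:Add2,r3:Mul1,r4:Add1,r5:5
  c7: stall  regs: r0:-7,r1:8,r2:Add2,r3:Mul1,r4:Add1,r5:5
  c8: CDB Mul1=64; stall  regs: r0:-7,r1:8,r2:Add2,r3:64,r4:Add1,r5:5
  c9: stall  regs: r0:-7,r1:8,r2:Add2,r3:64,r4:Add1,r5:5
  c10: CDB Add1=69; issue ADD r4<-Add1  regs: r0:-7,r1:8,r2:Add2,r3:64,r4:Add1,r5:5
  c11: CDB Add2=-65; issue ADD r3<-Add2  regs: r0:-7,r1:8,r2:-65,r3:Add2,r4:Add1,r5:5

STATUS = VALUE -65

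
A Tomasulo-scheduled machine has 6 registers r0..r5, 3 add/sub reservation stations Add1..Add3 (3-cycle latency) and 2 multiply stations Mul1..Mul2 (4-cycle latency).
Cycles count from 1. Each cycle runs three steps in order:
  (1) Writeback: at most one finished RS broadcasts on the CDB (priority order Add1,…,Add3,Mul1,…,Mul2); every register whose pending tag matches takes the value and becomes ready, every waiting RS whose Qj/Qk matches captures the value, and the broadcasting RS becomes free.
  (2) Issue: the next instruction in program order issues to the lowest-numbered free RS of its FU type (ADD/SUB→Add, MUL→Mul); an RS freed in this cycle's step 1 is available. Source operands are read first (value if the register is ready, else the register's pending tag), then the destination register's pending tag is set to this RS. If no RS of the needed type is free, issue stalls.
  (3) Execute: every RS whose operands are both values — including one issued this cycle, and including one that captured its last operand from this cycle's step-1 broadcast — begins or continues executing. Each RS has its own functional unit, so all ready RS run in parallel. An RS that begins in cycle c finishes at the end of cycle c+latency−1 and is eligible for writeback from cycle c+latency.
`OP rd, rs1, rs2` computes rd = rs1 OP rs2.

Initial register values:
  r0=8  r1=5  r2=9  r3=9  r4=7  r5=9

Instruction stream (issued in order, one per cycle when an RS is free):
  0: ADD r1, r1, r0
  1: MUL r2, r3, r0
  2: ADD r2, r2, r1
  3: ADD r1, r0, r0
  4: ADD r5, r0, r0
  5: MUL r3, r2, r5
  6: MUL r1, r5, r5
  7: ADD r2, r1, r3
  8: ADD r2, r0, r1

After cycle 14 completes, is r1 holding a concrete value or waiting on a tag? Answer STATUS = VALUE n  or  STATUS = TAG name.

c1: issue ADD r1<-Add1 | r0:8,r1:Add1,r2:9,r3:9,r4:7,r5:9
c2: issue MUL r2<-Mul1 | r0:8,r1:Add1,r2:Mul1,r3:9,r4:7,r5:9
c3: issue ADD r2<-Add2 | r0:8,r1:Add1,r2:Add2,r3:9,r4:7,r5:9
c4: CDB Add1=13; issue ADD r1<-Add1 | r0:8,r1:Add1,r2:Add2,r3:9,r4:7,r5:9
c5: issue ADD r5<-Add3 | r0:8,r1:Add1,r2:Add2,r3:9,r4:7,r5:Add3
c6: CDB Mul1=72; issue MUL r3<-Mul1 | r0:8,r1:Add1,r2:Add2,r3:Mul1,r4:7,r5:Add3
c7: CDB Add1=16; issue MUL r1<-Mul2 | r0:8,r1:Mul2,r2:Add2,r3:Mul1,r4:7,r5:Add3
c8: CDB Add3=16; issue ADD r2<-Add1 | r0:8,r1:Mul2,r2:Add1,r3:Mul1,r4:7,r5:16
c9: CDB Add2=85; issue ADD r2<-Add2 | r0:8,r1:Mul2,r2:Add2,r3:Mul1,r4:7,r5:16
c10: - | r0:8,r1:Mul2,r2:Add2,r3:Mul1,r4:7,r5:16
c11: - | r0:8,r1:Mul2,r2:Add2,r3:Mul1,r4:7,r5:16
c12: CDB Mul2=256 | r0:8,r1:256,r2:Add2,r3:Mul1,r4:7,r5:16
c13: CDB Mul1=1360 | r0:8,r1:256,r2:Add2,r3:1360,r4:7,r5:16
c14: - | r0:8,r1:256,r2:Add2,r3:1360,r4:7,r5:16

STATUS = VALUE 256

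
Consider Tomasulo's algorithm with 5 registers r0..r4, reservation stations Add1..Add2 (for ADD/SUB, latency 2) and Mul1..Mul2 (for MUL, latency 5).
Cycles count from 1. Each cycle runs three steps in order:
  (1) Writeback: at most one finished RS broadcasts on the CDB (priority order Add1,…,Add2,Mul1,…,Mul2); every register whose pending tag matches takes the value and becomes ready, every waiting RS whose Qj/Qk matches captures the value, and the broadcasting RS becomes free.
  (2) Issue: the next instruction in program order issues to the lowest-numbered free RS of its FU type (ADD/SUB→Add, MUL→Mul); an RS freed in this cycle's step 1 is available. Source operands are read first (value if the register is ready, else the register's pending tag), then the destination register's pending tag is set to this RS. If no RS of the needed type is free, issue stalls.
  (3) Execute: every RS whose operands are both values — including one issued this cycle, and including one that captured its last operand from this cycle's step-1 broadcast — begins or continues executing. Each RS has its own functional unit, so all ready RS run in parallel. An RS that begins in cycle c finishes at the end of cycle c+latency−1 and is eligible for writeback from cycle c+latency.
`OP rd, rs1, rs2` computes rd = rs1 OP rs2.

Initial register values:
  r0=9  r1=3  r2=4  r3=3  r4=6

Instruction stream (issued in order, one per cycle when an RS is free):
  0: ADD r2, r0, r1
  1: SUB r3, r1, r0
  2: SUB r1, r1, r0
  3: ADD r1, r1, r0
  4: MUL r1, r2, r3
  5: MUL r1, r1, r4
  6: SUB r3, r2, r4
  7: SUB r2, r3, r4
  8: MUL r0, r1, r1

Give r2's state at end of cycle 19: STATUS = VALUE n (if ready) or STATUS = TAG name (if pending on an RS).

STATUS = VALUE 0

cycle 1: issue ADD r2<-Add1 // r0:9,r1:3,r2:Add1,r3:3,r4:6
cycle 2: issue SUB r3<-Add2 // r0:9,r1:3,r2:Add1,r3:Add2,r4:6
cycle 3: CDB Add1=12; issue SUB r1<-Add1 // r0:9,r1:Add1,r2:12,r3:Add2,r4:6
cycle 4: CDB Add2=-6; issue ADD r1<-Add2 // r0:9,r1:Add2,r2:12,r3:-6,r4:6
cycle 5: CDB Add1=-6; issue MUL r1<-Mul1 // r0:9,r1:Mul1,r2:12,r3:-6,r4:6
cycle 6: issue MUL r1<-Mul2 // r0:9,r1:Mul2,r2:12,r3:-6,r4:6
cycle 7: CDB Add2=3; issue SUB r3<-Add1 // r0:9,r1:Mul2,r2:12,r3:Add1,r4:6
cycle 8: issue SUB r2<-Add2 // r0:9,r1:Mul2,r2:Add2,r3:Add1,r4:6
cycle 9: CDB Add1=6; stall // r0:9,r1:Mul2,r2:Add2,r3:6,r4:6
cycle 10: CDB Mul1=-72; issue MUL r0<-Mul1 // r0:Mul1,r1:Mul2,r2:Add2,r3:6,r4:6
cycle 11: CDB Add2=0 // r0:Mul1,r1:Mul2,r2:0,r3:6,r4:6
cycle 12: - // r0:Mul1,r1:Mul2,r2:0,r3:6,r4:6
cycle 13: - // r0:Mul1,r1:Mul2,r2:0,r3:6,r4:6
cycle 14: - // r0:Mul1,r1:Mul2,r2:0,r3:6,r4:6
cycle 15: CDB Mul2=-432 // r0:Mul1,r1:-432,r2:0,r3:6,r4:6
cycle 16: - // r0:Mul1,r1:-432,r2:0,r3:6,r4:6
cycle 17: - // r0:Mul1,r1:-432,r2:0,r3:6,r4:6
cycle 18: - // r0:Mul1,r1:-432,r2:0,r3:6,r4:6
cycle 19: - // r0:Mul1,r1:-432,r2:0,r3:6,r4:6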